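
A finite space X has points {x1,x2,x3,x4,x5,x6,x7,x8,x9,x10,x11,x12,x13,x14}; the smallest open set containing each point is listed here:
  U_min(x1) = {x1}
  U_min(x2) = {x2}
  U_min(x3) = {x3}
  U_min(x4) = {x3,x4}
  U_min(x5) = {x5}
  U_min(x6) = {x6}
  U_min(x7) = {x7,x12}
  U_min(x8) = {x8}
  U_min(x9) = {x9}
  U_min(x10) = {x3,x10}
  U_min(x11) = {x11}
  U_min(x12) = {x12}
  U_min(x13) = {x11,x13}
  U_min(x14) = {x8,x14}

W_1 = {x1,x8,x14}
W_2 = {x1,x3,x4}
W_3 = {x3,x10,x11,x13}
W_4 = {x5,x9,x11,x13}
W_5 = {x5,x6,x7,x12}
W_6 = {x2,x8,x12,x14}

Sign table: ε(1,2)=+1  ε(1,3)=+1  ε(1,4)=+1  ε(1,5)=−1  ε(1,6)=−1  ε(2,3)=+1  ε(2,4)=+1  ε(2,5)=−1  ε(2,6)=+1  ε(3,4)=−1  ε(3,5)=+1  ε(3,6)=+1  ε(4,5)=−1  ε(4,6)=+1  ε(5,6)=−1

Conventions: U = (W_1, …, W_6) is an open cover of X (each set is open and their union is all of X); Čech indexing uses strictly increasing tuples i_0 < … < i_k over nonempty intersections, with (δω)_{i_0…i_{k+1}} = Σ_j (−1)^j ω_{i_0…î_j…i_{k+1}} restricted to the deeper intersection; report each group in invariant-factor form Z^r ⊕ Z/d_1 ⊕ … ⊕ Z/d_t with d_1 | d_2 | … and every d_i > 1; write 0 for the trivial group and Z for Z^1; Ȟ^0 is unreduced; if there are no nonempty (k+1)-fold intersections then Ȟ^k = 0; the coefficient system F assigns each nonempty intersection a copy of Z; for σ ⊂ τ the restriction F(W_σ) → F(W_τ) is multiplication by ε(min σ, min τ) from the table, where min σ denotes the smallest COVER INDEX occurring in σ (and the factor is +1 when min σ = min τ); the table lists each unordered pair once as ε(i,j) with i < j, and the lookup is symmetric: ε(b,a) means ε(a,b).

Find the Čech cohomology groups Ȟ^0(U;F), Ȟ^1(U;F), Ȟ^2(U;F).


Ȟ^0(U;F) ≅ Z, Ȟ^1(U;F) ≅ Z, Ȟ^2(U;F) ≅ 0

cover nerve:
  W12={x1} W16={x8,x14} W23={x3} W34={x11,x13} W45={x5} W56={x12}
C dims 6,6; δ0: rk 5, SNF 1^5
Ȟ^0: (6−5)−0=1 ⇒ Z
Ȟ^1: (6−0)−5=1 ⇒ Z
Ȟ^2: (0−0)−0=0 ⇒ 0


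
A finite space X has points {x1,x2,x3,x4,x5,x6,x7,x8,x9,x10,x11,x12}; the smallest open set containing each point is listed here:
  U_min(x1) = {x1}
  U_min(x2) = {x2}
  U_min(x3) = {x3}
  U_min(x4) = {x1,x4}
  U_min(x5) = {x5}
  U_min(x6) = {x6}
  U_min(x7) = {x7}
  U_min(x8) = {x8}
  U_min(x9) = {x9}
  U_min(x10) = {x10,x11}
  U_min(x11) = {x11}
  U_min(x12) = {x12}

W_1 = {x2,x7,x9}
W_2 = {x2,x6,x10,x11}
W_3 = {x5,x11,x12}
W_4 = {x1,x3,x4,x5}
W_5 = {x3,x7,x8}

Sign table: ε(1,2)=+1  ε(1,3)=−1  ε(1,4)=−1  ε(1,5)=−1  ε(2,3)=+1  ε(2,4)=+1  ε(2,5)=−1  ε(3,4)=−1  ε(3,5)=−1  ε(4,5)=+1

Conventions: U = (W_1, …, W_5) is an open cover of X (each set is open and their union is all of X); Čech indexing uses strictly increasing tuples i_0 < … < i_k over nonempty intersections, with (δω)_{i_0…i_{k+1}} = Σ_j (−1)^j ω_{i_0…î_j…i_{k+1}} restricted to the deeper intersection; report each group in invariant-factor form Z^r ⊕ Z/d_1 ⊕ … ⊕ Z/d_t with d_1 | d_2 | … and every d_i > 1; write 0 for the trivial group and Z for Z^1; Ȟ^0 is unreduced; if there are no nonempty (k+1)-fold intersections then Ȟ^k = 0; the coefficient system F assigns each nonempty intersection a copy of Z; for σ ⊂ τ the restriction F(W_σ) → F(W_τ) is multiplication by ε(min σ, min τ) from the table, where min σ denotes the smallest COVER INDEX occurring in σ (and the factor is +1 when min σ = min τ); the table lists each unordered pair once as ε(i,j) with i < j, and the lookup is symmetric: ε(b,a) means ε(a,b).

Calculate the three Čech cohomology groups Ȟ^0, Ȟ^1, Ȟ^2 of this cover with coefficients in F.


intersection data:
  W12={x2} W15={x7} W23={x11} W34={x5} W45={x3}
C dims 5,5; δ0: rk 4, SNF 1^4
Ȟ^0 = (5 − 4) − 0 = 1, so Ȟ^0 ≅ Z
Ȟ^1 = (5 − 0) − 4 = 1, so Ȟ^1 ≅ Z
Ȟ^2 = (0 − 0) − 0 = 0, so Ȟ^2 ≅ 0

Ȟ^0 ≅ Z; Ȟ^1 ≅ Z; Ȟ^2 ≅ 0


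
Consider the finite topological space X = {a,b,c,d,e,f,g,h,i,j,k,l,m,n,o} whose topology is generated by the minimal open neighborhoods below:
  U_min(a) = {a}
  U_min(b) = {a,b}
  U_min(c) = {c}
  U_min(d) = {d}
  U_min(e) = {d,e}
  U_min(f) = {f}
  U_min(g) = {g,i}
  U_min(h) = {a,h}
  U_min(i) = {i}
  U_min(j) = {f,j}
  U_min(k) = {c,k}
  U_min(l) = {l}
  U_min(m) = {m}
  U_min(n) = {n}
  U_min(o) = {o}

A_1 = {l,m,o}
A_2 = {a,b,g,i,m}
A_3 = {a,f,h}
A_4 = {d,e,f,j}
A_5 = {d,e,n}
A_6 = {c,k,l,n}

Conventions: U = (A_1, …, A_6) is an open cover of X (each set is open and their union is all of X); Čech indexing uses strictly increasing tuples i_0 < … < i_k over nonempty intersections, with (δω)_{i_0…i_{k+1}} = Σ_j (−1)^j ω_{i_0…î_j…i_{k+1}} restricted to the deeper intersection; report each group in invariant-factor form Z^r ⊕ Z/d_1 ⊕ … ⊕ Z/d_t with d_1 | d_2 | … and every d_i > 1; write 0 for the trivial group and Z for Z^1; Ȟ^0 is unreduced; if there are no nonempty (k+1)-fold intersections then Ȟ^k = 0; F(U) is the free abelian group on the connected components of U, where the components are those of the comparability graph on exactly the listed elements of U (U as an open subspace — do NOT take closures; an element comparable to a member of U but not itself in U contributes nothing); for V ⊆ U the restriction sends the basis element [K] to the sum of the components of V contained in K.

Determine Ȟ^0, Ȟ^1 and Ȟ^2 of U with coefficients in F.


Ȟ^0 ≅ Z^9, Ȟ^1 ≅ 0 and Ȟ^2 ≅ 0

nonempty intersections:
  A12={m} A16={l} A23={a} A34={f} A45={d,e} A56={n}
components per intersection:
  A1: {l} {m} {o}
  A2: {a,b} {g,i} {m}
  A3: {a,h} {f}
  A4: {d,e} {f,j}
  A5: {d,e} {n}
  A6: {c,k} {l} {n}
  A12: {m}
  A16: {l}
  A23: {a}
  A34: {f}
  A45: {d,e}
  A56: {n}
C dims 15,6; δ0: rk 6, SNF 1^6
Ȟ^0: (15−6)−0=9 ⇒ Z^9
Ȟ^1: (6−0)−6=0 ⇒ 0
Ȟ^2: (0−0)−0=0 ⇒ 0


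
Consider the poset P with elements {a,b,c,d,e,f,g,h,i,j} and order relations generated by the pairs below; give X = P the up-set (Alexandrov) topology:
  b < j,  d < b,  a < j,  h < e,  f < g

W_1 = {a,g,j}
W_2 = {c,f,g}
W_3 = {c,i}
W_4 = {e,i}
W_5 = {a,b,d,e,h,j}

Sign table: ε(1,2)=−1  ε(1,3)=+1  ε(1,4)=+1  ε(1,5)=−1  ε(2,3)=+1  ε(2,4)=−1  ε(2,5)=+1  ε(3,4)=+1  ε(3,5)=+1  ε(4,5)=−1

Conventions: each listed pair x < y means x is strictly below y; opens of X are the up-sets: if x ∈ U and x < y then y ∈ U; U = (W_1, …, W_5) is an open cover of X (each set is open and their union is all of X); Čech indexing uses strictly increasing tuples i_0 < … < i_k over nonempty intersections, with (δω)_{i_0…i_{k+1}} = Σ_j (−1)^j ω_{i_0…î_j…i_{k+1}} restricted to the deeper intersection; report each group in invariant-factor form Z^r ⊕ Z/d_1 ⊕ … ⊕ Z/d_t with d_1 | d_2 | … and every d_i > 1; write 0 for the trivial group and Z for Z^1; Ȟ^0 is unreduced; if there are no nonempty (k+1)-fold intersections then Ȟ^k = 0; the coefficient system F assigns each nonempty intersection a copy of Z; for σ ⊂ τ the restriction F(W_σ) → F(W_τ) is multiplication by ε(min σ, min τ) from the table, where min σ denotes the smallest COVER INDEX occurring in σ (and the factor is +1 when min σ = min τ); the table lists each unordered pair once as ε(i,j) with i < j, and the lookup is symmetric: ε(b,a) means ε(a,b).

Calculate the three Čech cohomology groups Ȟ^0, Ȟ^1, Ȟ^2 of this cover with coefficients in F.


Ȟ^0 ≅ 0,  Ȟ^1 ≅ Z/2,  Ȟ^2 ≅ 0

nonempty overlaps:
  W12={g} W15={a,j} W23={c} W34={i} W45={e}
C dims 5,5; δ0: rk 5, SNF 1^4·2
degree 0: 5−5−0 = 0 → Ȟ^0 ≅ 0
degree 1: 5−0−5 = 0 plus torsion [2] → Ȟ^1 ≅ Z/2
degree 2: 0−0−0 = 0 → Ȟ^2 ≅ 0


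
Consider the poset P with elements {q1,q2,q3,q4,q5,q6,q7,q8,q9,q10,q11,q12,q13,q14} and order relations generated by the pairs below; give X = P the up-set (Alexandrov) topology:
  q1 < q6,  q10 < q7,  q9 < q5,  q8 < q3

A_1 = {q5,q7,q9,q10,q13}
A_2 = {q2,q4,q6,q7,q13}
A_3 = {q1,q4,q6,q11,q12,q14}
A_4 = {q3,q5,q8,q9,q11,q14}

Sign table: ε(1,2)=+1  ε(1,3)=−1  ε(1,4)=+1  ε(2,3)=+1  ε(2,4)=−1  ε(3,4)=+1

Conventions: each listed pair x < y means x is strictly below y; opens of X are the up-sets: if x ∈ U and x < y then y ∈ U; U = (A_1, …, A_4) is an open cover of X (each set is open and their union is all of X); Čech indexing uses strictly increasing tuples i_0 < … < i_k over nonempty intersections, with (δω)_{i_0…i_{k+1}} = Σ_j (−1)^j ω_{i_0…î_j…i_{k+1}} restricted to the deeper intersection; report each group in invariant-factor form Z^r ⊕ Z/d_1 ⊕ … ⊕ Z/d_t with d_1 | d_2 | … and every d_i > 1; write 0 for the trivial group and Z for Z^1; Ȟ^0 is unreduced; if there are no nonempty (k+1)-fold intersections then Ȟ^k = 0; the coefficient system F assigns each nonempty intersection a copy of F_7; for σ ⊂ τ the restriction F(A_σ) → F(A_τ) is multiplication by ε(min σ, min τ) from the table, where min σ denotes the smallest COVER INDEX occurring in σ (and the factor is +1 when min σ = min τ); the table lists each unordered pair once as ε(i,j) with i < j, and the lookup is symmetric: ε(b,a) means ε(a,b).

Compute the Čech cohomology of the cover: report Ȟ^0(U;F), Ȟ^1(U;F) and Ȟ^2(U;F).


Ȟ^0(U;F) ≅ Z/7, Ȟ^1(U;F) ≅ Z/7 and Ȟ^2(U;F) ≅ 0

nonempty overlaps:
  A12={q7,q13} A14={q5,q9} A23={q4,q6} A34={q11,q14}
C dims 4,4; δ0: rk_F7 3
degree 0: 4−3−0 = 1 → Ȟ^0 ≅ Z/7
degree 1: 4−0−3 = 1 → Ȟ^1 ≅ Z/7
degree 2: 0−0−0 = 0 → Ȟ^2 ≅ 0


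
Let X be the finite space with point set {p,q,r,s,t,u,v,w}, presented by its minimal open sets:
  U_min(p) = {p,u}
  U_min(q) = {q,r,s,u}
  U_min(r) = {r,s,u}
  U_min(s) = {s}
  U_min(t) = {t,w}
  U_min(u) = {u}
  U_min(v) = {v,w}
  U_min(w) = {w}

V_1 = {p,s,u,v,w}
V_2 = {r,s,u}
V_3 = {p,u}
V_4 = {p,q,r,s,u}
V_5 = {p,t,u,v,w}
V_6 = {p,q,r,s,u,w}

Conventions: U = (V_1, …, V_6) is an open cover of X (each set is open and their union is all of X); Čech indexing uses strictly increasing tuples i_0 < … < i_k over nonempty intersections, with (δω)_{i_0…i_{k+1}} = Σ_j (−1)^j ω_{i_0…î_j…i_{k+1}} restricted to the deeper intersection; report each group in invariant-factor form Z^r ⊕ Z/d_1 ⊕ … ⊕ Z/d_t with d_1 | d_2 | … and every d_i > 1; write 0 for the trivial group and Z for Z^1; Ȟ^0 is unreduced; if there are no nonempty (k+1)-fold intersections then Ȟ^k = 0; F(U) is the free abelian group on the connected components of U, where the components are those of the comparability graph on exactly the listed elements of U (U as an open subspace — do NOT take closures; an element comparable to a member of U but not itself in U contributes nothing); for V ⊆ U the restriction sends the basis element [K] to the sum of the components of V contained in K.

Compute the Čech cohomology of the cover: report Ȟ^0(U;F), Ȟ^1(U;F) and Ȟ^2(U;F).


nonempty overlaps:
  V12={s,u} V13={p,u} V14={p,s,u} V15={p,u,v,w} V16={p,s,u,w} V23={u} V24={r,s,u} V25={u} V26={r,s,u} V34={p,u} V35={p,u} V36={p,u} V45={p,u} V46={p,q,r,s,u} V56={p,u,w}
  V123={u} V124={s,u} V125={u} V126={s,u} V134={p,u} V135={p,u} V136={p,u} V145={p,u} V146={p,s,u} V156={p,u,w} V234={u} V235={u} V236={u} V245={u} V246={r,s,u} V256={u} V345={p,u} V346={p,u} V356={p,u} V456={p,u}
  V1234={u} V1235={u} V1236={u} V1245={u} V1246={s,u} V1256={u} V1345={p,u} V1346={p,u} V1356={p,u} V1456={p,u} V2345={u} V2346={u} V2356={u} V2456={u} V3456={p,u}
  V12345={u} V12346={u} V12356={u} V12456={u} V13456={p,u} V23456={u}
  V123456={u}
components per intersection:
  V1: {p,u} {s} {v,w}
  V2: {r,s,u}
  V3: {p,u}
  V4: {p,q,r,s,u}
  V5: {p,u} {t,v,w}
  V6: {p,q,r,s,u} {w}
  V12: {s} {u}
  V13: {p,u}
  V14: {p,u} {s}
  V15: {p,u} {v,w}
  V16: {p,u} {s} {w}
  V23: {u}
  V24: {r,s,u}
  V25: {u}
  V26: {r,s,u}
  V34: {p,u}
  V35: {p,u}
  V36: {p,u}
  V45: {p,u}
  V46: {p,q,r,s,u}
  V56: {p,u} {w}
  V123: {u}
  V124: {s} {u}
  V125: {u}
  V126: {s} {u}
  V134: {p,u}
  V135: {p,u}
  V136: {p,u}
  V145: {p,u}
  V146: {p,u} {s}
  V156: {p,u} {w}
  V234: {u}
  V235: {u}
  V236: {u}
  V245: {u}
  V246: {r,s,u}
  V256: {u}
  V345: {p,u}
  V346: {p,u}
  V356: {p,u}
  V456: {p,u}
  V1234: {u}
  V1235: {u}
  V1236: {u}
  V1245: {u}
  V1246: {s} {u}
  V1256: {u}
  V1345: {p,u}
  V1346: {p,u}
  V1356: {p,u}
  V1456: {p,u}
  V2345: {u}
  V2346: {u}
  V2356: {u}
  V2456: {u}
  V3456: {p,u}
  V12345: {u}
  V12346: {u}
  V12356: {u}
  V12456: {u}
  V13456: {p,u}
  V23456: {u}
  V123456: {u}
C dims 10,21,24,16; δ0: rk 8, SNF 1^8; δ1: rk 13, SNF 1^13; δ2: rk 11, SNF 1^11
degree 0: 10−8−0 = 2 → Ȟ^0 ≅ Z^2
degree 1: 21−13−8 = 0 → Ȟ^1 ≅ 0
degree 2: 24−11−13 = 0 → Ȟ^2 ≅ 0

Ȟ^0(U;F) ≅ Z^2, Ȟ^1(U;F) ≅ 0, Ȟ^2(U;F) ≅ 0


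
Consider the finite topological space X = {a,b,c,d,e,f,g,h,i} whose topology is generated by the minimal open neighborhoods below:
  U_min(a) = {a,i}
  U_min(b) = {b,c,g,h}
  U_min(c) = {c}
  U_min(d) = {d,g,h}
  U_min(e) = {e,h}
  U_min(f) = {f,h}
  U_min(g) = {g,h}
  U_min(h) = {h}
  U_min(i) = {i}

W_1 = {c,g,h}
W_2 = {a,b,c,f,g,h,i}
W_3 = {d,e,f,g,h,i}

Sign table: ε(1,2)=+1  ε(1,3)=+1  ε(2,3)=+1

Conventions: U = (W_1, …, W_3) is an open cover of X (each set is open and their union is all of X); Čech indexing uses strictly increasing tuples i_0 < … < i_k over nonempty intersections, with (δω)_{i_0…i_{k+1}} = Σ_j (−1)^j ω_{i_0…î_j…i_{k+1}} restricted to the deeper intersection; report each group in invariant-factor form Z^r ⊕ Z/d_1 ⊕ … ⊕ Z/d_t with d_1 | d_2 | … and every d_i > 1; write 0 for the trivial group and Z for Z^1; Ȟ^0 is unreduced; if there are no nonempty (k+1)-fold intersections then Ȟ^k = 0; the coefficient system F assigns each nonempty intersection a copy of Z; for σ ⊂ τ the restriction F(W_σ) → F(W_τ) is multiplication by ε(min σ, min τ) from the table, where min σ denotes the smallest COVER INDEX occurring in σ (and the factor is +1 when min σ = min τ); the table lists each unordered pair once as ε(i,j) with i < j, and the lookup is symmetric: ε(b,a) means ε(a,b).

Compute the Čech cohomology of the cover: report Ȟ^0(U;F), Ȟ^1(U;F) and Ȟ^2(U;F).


cover nerve:
  W12={c,g,h} W13={g,h} W23={f,g,h,i}
  W123={g,h}
C dims 3,3,1; δ0: rk 2, SNF 1^2; δ1: rk 1, SNF 1^1
Ȟ^0: (3−2)−0=1 ⇒ Z
Ȟ^1: (3−1)−2=0 ⇒ 0
Ȟ^2: (1−0)−1=0 ⇒ 0

Ȟ^0 ≅ Z, Ȟ^1 ≅ 0 and Ȟ^2 ≅ 0


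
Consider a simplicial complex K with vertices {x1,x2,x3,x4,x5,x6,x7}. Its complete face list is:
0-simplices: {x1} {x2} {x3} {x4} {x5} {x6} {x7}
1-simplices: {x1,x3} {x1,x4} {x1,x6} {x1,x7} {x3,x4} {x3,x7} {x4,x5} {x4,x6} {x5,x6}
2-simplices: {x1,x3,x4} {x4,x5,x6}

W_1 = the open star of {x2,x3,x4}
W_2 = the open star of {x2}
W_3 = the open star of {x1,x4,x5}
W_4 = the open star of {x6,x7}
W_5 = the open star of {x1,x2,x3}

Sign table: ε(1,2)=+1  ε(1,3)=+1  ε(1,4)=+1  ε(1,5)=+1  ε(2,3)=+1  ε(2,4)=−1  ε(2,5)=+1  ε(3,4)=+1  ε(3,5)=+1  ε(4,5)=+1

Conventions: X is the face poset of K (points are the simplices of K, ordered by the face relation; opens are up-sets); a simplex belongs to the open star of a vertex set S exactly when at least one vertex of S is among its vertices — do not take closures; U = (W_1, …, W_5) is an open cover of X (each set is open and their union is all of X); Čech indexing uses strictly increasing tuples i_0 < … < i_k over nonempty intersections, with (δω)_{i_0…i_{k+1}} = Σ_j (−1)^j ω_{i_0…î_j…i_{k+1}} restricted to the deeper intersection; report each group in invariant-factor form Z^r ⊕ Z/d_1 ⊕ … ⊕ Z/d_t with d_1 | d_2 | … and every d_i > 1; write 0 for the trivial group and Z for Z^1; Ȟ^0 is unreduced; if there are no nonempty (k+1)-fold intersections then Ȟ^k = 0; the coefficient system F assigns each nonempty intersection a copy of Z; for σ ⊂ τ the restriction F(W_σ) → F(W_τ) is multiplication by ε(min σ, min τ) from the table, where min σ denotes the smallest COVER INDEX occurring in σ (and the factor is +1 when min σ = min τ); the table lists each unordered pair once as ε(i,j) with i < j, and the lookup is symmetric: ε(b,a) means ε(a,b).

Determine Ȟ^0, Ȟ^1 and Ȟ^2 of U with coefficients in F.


Ȟ^0 ≅ Z,  Ȟ^1 ≅ 0,  Ȟ^2 ≅ Z

nerve of the cover:
  W1={{x2},{x3},{x4},{x1,x3},{x1,x4},{x3,x4},{x3,x7},{x4,x5},{x4,x6},{x1,x3,x4},{x4,x5,x6}} W2={{x2}} W3={{x1},{x4},{x5},{x1,x3},{x1,x4},{x1,x6},{x1,x7},{x3,x4},{x4,x5},{x4,x6},{x5,x6},{x1,x3,x4},{x4,x5,x6}} W4={{x6},{x7},{x1,x6},{x1,x7},{x3,x7},{x4,x6},{x5,x6},{x4,x5,x6}} W5={{x1},{x2},{x3},{x1,x3},{x1,x4},{x1,x6},{x1,x7},{x3,x4},{x3,x7},{x1,x3,x4}}
  W12={{x2}} W13={{x4},{x1,x3},{x1,x4},{x3,x4},{x4,x5},{x4,x6},{x1,x3,x4},{x4,x5,x6}} W14={{x3,x7},{x4,x6},{x4,x5,x6}} W15={{x2},{x3},{x1,x3},{x1,x4},{x3,x4},{x3,x7},{x1,x3,x4}} W25={{x2}} W34={{x1,x6},{x1,x7},{x4,x6},{x5,x6},{x4,x5,x6}} W35={{x1},{x1,x3},{x1,x4},{x1,x6},{x1,x7},{x3,x4},{x1,x3,x4}} W45={{x1,x6},{x1,x7},{x3,x7}}
  W125={{x2}} W134={{x4,x6},{x4,x5,x6}} W135={{x1,x3},{x1,x4},{x3,x4},{x1,x3,x4}} W145={{x3,x7}} W345={{x1,x6},{x1,x7}}
C dims 5,8,5; δ0: rk 4, SNF 1^4; δ1: rk 4, SNF 1^4
Ȟ^0 = (5 − 4) − 0 = 1, so Ȟ^0 ≅ Z
Ȟ^1 = (8 − 4) − 4 = 0, so Ȟ^1 ≅ 0
Ȟ^2 = (5 − 0) − 4 = 1, so Ȟ^2 ≅ Z


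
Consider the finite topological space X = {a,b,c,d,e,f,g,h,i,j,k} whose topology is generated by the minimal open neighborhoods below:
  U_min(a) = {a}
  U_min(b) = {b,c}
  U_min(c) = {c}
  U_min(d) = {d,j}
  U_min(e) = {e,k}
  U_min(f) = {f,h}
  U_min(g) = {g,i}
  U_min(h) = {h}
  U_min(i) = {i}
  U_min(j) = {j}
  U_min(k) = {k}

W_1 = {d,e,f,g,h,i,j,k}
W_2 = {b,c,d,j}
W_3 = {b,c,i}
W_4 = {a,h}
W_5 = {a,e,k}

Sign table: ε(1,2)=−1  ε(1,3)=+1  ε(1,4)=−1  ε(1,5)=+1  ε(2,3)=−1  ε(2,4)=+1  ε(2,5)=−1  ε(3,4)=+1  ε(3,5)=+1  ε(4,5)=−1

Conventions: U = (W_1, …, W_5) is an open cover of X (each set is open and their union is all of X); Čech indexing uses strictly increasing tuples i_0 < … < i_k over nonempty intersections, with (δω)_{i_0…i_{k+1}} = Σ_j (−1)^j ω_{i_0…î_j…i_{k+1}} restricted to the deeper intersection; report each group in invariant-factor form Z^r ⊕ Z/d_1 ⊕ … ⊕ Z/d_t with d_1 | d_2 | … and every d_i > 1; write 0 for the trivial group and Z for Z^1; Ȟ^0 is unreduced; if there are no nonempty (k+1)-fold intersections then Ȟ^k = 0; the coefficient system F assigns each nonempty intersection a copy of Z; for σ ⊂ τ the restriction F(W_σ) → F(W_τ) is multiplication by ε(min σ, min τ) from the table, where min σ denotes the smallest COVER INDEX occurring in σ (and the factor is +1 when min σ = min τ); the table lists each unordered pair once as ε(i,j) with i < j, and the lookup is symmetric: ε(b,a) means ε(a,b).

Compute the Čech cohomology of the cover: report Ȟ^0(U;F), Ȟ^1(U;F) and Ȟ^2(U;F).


nonempty overlaps:
  W12={d,j} W13={i} W14={h} W15={e,k} W23={b,c} W45={a}
C dims 5,6; δ0: rk 4, SNF 1^4
degree 0: 5−4−0 = 1 → Ȟ^0 ≅ Z
degree 1: 6−0−4 = 2 → Ȟ^1 ≅ Z^2
degree 2: 0−0−0 = 0 → Ȟ^2 ≅ 0

Ȟ^0 ≅ Z; Ȟ^1 ≅ Z^2; Ȟ^2 ≅ 0


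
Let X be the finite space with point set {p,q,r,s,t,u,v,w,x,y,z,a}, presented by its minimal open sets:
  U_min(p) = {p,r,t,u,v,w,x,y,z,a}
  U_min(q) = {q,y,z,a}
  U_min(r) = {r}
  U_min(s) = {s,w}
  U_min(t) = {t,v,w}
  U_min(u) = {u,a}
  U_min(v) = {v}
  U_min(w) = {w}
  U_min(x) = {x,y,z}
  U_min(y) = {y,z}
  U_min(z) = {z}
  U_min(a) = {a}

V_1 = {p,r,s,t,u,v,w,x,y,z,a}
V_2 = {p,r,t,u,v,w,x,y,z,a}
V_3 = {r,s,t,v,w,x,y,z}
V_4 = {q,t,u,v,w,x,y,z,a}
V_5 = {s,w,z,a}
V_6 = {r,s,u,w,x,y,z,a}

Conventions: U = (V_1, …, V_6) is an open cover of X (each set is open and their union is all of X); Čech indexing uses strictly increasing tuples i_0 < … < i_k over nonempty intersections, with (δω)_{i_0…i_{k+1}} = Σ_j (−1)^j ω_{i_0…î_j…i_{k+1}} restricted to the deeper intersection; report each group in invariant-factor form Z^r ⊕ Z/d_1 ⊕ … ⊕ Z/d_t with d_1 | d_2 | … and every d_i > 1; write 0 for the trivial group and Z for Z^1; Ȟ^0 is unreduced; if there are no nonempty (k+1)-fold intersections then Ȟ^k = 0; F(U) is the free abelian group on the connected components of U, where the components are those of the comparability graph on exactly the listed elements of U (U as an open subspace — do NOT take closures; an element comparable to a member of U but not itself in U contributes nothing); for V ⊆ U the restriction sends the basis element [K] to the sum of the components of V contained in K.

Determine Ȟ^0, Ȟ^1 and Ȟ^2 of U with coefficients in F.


Ȟ^0 = Z; Ȟ^1 = Z; Ȟ^2 = 0

intersection data:
  V12={p,r,t,u,v,w,x,y,z,a} V13={r,s,t,v,w,x,y,z} V14={t,u,v,w,x,y,z,a} V15={s,w,z,a} V16={r,s,u,w,x,y,z,a} V23={r,t,v,w,x,y,z} V24={t,u,v,w,x,y,z,a} V25={w,z,a} V26={r,u,w,x,y,z,a} V34={t,v,w,x,y,z} V35={s,w,z} V36={r,s,w,x,y,z} V45={w,z,a} V46={u,w,x,y,z,a} V56={s,w,z,a}
  V123={r,t,v,w,x,y,z} V124={t,u,v,w,x,y,z,a} V125={w,z,a} V126={r,u,w,x,y,z,a} V134={t,v,w,x,y,z} V135={s,w,z} V136={r,s,w,x,y,z} V145={w,z,a} V146={u,w,x,y,z,a} V156={s,w,z,a} V234={t,v,w,x,y,z} V235={w,z} V236={r,w,x,y,z} V245={w,z,a} V246={u,w,x,y,z,a} V256={w,z,a} V345={w,z} V346={w,x,y,z} V356={s,w,z} V456={w,z,a}
  V1234={t,v,w,x,y,z} V1235={w,z} V1236={r,w,x,y,z} V1245={w,z,a} V1246={u,w,x,y,z,a} V1256={w,z,a} V1345={w,z} V1346={w,x,y,z} V1356={s,w,z} V1456={w,z,a} V2345={w,z} V2346={w,x,y,z} V2356={w,z} V2456={w,z,a} V3456={w,z}
  V12345={w,z} V12346={w,x,y,z} V12356={w,z} V12456={w,z,a} V13456={w,z} V23456={w,z}
  V123456={w,z}
components per intersection:
  V1: {p,r,s,t,u,v,w,x,y,z,a}
  V2: {p,r,t,u,v,w,x,y,z,a}
  V3: {r} {s,t,v,w} {x,y,z}
  V4: {q,u,x,y,z,a} {t,v,w}
  V5: {s,w} {z} {a}
  V6: {r} {s,w} {u,a} {x,y,z}
  V12: {p,r,t,u,v,w,x,y,z,a}
  V13: {r} {s,t,v,w} {x,y,z}
  V14: {t,v,w} {u,a} {x,y,z}
  V15: {s,w} {z} {a}
  V16: {r} {s,w} {u,a} {x,y,z}
  V23: {r} {t,v,w} {x,y,z}
  V24: {t,v,w} {u,a} {x,y,z}
  V25: {w} {z} {a}
  V26: {r} {u,a} {w} {x,y,z}
  V34: {t,v,w} {x,y,z}
  V35: {s,w} {z}
  V36: {r} {s,w} {x,y,z}
  V45: {w} {z} {a}
  V46: {u,a} {w} {x,y,z}
  V56: {s,w} {z} {a}
  V123: {r} {t,v,w} {x,y,z}
  V124: {t,v,w} {u,a} {x,y,z}
  V125: {w} {z} {a}
  V126: {r} {u,a} {w} {x,y,z}
  V134: {t,v,w} {x,y,z}
  V135: {s,w} {z}
  V136: {r} {s,w} {x,y,z}
  V145: {w} {z} {a}
  V146: {u,a} {w} {x,y,z}
  V156: {s,w} {z} {a}
  V234: {t,v,w} {x,y,z}
  V235: {w} {z}
  V236: {r} {w} {x,y,z}
  V245: {w} {z} {a}
  V246: {u,a} {w} {x,y,z}
  V256: {w} {z} {a}
  V345: {w} {z}
  V346: {w} {x,y,z}
  V356: {s,w} {z}
  V456: {w} {z} {a}
  V1234: {t,v,w} {x,y,z}
  V1235: {w} {z}
  V1236: {r} {w} {x,y,z}
  V1245: {w} {z} {a}
  V1246: {u,a} {w} {x,y,z}
  V1256: {w} {z} {a}
  V1345: {w} {z}
  V1346: {w} {x,y,z}
  V1356: {s,w} {z}
  V1456: {w} {z} {a}
  V2345: {w} {z}
  V2346: {w} {x,y,z}
  V2356: {w} {z}
  V2456: {w} {z} {a}
  V3456: {w} {z}
  V12345: {w} {z}
  V12346: {w} {x,y,z}
  V12356: {w} {z}
  V12456: {w} {z} {a}
  V13456: {w} {z}
  V23456: {w} {z}
  V123456: {w} {z}
C dims 14,43,54,36; δ0: rk 13, SNF 1^13; δ1: rk 29, SNF 1^29; δ2: rk 25, SNF 1^25
Ȟ^0 = (14 − 13) − 0 = 1, so Ȟ^0 ≅ Z
Ȟ^1 = (43 − 29) − 13 = 1, so Ȟ^1 ≅ Z
Ȟ^2 = (54 − 25) − 29 = 0, so Ȟ^2 ≅ 0


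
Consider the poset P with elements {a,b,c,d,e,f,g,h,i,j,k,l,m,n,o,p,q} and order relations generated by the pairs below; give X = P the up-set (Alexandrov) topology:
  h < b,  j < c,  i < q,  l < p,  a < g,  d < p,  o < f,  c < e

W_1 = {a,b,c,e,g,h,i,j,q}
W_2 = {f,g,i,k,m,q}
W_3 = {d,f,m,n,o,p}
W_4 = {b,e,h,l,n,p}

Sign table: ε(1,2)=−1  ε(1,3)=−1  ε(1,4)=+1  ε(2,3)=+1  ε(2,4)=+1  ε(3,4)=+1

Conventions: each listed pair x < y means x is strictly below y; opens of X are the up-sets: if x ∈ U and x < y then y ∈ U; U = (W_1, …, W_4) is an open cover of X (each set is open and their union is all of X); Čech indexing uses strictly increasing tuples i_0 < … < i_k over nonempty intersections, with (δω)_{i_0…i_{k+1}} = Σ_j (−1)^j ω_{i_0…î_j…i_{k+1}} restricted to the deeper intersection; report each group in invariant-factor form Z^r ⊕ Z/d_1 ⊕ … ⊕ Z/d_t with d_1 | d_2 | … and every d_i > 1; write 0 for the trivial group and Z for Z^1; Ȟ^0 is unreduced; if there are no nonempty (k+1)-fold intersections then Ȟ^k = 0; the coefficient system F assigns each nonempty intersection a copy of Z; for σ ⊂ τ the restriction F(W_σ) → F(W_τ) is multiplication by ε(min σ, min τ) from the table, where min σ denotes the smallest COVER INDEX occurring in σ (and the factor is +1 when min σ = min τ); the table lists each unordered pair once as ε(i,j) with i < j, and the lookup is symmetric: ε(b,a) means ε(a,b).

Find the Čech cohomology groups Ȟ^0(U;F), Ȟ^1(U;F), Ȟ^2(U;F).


nerve simplices:
  W12={g,i,q} W14={b,e,h} W23={f,m} W34={n,p}
C dims 4,4; δ0: rk 4, SNF 1^3·2
degree 0: 4−4−0 = 0 → Ȟ^0 ≅ 0
degree 1: 4−0−4 = 0 plus torsion [2] → Ȟ^1 ≅ Z/2
degree 2: 0−0−0 = 0 → Ȟ^2 ≅ 0

Ȟ^0 = 0; Ȟ^1 = Z/2; Ȟ^2 = 0


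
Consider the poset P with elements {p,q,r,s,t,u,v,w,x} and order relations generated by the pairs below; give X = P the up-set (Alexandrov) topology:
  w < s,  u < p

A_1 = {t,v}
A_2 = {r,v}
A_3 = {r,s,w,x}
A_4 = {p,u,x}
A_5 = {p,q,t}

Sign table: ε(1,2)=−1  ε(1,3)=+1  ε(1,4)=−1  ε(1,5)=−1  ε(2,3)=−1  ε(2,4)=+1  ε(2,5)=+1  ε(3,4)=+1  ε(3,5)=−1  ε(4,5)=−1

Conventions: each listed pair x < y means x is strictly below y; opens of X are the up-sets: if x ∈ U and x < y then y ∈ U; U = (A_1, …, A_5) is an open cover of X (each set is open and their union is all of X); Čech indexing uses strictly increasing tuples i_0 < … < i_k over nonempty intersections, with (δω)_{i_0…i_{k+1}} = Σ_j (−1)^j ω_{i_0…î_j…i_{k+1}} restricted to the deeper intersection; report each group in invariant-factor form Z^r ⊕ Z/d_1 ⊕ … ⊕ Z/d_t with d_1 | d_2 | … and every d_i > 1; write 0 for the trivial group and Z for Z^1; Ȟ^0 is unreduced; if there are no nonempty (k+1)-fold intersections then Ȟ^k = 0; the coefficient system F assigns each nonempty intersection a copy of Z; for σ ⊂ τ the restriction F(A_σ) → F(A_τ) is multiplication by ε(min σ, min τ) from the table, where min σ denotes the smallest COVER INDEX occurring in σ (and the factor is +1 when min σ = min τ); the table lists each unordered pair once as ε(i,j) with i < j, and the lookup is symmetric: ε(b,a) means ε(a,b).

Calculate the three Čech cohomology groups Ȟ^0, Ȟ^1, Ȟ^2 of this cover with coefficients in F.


cover nerve:
  A12={v} A15={t} A23={r} A34={x} A45={p}
C dims 5,5; δ0: rk 4, SNF 1^4
Ȟ^0: (5−4)−0=1 ⇒ Z
Ȟ^1: (5−0)−4=1 ⇒ Z
Ȟ^2: (0−0)−0=0 ⇒ 0

Ȟ^0 ≅ Z, Ȟ^1 ≅ Z, Ȟ^2 ≅ 0


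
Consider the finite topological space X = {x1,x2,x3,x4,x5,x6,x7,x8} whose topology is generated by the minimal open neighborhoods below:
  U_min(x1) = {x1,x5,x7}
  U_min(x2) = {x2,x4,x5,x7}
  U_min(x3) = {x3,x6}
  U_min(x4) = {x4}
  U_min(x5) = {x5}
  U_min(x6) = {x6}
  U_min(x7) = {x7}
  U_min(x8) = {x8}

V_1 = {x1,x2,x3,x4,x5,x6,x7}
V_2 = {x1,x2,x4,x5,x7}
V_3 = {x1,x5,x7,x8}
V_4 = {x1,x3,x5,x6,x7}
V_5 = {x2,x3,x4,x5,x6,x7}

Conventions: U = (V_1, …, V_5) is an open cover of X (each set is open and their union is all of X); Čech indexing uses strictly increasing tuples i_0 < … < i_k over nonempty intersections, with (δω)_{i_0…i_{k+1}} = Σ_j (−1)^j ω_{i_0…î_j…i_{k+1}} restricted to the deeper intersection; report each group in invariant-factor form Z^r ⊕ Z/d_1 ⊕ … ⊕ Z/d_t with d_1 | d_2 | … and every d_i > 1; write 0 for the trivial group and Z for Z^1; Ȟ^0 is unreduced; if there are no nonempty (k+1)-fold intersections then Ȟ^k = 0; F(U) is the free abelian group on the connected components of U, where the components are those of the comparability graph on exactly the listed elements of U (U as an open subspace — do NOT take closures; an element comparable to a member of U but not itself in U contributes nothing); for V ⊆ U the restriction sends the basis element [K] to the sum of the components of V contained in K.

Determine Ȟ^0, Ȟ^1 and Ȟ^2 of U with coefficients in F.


nerve of the cover:
  V12={x1,x2,x4,x5,x7} V13={x1,x5,x7} V14={x1,x3,x5,x6,x7} V15={x2,x3,x4,x5,x6,x7} V23={x1,x5,x7} V24={x1,x5,x7} V25={x2,x4,x5,x7} V34={x1,x5,x7} V35={x5,x7} V45={x3,x5,x6,x7}
  V123={x1,x5,x7} V124={x1,x5,x7} V125={x2,x4,x5,x7} V134={x1,x5,x7} V135={x5,x7} V145={x3,x5,x6,x7} V234={x1,x5,x7} V235={x5,x7} V245={x5,x7} V345={x5,x7}
  V1234={x1,x5,x7} V1235={x5,x7} V1245={x5,x7} V1345={x5,x7} V2345={x5,x7}
  V12345={x5,x7}
components per intersection:
  V1: {x1,x2,x4,x5,x7} {x3,x6}
  V2: {x1,x2,x4,x5,x7}
  V3: {x1,x5,x7} {x8}
  V4: {x1,x5,x7} {x3,x6}
  V5: {x2,x4,x5,x7} {x3,x6}
  V12: {x1,x2,x4,x5,x7}
  V13: {x1,x5,x7}
  V14: {x1,x5,x7} {x3,x6}
  V15: {x2,x4,x5,x7} {x3,x6}
  V23: {x1,x5,x7}
  V24: {x1,x5,x7}
  V25: {x2,x4,x5,x7}
  V34: {x1,x5,x7}
  V35: {x5} {x7}
  V45: {x3,x6} {x5} {x7}
  V123: {x1,x5,x7}
  V124: {x1,x5,x7}
  V125: {x2,x4,x5,x7}
  V134: {x1,x5,x7}
  V135: {x5} {x7}
  V145: {x3,x6} {x5} {x7}
  V234: {x1,x5,x7}
  V235: {x5} {x7}
  V245: {x5} {x7}
  V345: {x5} {x7}
  V1234: {x1,x5,x7}
  V1235: {x5} {x7}
  V1245: {x5} {x7}
  V1345: {x5} {x7}
  V2345: {x5} {x7}
  V12345: {x5} {x7}
C dims 9,15,16,9; δ0: rk 6, SNF 1^6; δ1: rk 9, SNF 1^9; δ2: rk 7, SNF 1^7
Ȟ^0 = (9 − 6) − 0 = 3, so Ȟ^0 ≅ Z^3
Ȟ^1 = (15 − 9) − 6 = 0, so Ȟ^1 ≅ 0
Ȟ^2 = (16 − 7) − 9 = 0, so Ȟ^2 ≅ 0

Ȟ^0 = Z^3, Ȟ^1 = 0, Ȟ^2 = 0


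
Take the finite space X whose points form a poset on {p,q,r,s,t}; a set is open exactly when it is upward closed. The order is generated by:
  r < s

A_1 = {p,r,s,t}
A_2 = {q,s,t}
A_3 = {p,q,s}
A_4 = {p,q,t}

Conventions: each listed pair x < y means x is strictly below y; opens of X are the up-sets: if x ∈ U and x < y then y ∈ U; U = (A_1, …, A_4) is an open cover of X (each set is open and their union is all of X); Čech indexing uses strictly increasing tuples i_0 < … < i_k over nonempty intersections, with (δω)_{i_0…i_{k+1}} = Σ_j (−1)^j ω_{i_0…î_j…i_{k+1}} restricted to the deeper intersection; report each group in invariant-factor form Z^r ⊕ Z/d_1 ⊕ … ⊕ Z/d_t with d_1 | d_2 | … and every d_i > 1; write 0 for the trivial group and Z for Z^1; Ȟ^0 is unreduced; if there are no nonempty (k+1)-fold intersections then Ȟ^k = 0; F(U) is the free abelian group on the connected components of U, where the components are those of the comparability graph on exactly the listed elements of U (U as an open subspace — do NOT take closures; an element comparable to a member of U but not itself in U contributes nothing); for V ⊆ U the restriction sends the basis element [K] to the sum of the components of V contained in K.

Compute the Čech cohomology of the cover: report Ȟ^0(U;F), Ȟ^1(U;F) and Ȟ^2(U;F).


Ȟ^0(U;F) ≅ Z^4, Ȟ^1(U;F) ≅ 0 and Ȟ^2(U;F) ≅ 0

intersection data:
  A12={s,t} A13={p,s} A14={p,t} A23={q,s} A24={q,t} A34={p,q}
  A123={s} A124={t} A134={p} A234={q}
components per intersection:
  A1: {p} {r,s} {t}
  A2: {q} {s} {t}
  A3: {p} {q} {s}
  A4: {p} {q} {t}
  A12: {s} {t}
  A13: {p} {s}
  A14: {p} {t}
  A23: {q} {s}
  A24: {q} {t}
  A34: {p} {q}
  A123: {s}
  A124: {t}
  A134: {p}
  A234: {q}
C dims 12,12,4; δ0: rk 8, SNF 1^8; δ1: rk 4, SNF 1^4
Ȟ^0 = (12 − 8) − 0 = 4, so Ȟ^0 ≅ Z^4
Ȟ^1 = (12 − 4) − 8 = 0, so Ȟ^1 ≅ 0
Ȟ^2 = (4 − 0) − 4 = 0, so Ȟ^2 ≅ 0


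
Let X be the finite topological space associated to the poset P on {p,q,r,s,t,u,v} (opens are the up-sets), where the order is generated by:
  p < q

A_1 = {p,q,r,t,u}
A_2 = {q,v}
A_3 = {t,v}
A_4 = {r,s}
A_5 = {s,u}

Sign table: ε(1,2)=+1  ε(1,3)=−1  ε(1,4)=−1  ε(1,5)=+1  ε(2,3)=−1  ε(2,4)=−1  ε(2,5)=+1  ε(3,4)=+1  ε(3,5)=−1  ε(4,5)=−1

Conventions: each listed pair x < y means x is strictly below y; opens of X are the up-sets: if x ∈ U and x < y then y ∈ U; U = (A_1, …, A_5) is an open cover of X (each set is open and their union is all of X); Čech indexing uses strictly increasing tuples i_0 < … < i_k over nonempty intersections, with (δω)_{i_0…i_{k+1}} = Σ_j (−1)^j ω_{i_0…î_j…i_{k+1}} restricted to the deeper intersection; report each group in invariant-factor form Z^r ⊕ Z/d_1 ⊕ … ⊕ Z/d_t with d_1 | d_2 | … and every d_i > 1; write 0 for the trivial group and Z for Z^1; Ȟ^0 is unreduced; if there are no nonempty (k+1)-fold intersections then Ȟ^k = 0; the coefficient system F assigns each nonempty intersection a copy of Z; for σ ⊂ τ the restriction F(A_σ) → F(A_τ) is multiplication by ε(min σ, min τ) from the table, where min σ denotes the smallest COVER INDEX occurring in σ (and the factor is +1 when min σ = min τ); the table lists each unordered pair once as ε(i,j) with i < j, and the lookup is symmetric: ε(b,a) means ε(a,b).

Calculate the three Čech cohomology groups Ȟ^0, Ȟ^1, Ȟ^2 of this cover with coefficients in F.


nerve of the cover:
  A12={q} A13={t} A14={r} A15={u} A23={v} A45={s}
C dims 5,6; δ0: rk 4, SNF 1^4
Ȟ^0 = (5 − 4) − 0 = 1, so Ȟ^0 ≅ Z
Ȟ^1 = (6 − 0) − 4 = 2, so Ȟ^1 ≅ Z^2
Ȟ^2 = (0 − 0) − 0 = 0, so Ȟ^2 ≅ 0

Ȟ^0 = Z, Ȟ^1 = Z^2 and Ȟ^2 = 0


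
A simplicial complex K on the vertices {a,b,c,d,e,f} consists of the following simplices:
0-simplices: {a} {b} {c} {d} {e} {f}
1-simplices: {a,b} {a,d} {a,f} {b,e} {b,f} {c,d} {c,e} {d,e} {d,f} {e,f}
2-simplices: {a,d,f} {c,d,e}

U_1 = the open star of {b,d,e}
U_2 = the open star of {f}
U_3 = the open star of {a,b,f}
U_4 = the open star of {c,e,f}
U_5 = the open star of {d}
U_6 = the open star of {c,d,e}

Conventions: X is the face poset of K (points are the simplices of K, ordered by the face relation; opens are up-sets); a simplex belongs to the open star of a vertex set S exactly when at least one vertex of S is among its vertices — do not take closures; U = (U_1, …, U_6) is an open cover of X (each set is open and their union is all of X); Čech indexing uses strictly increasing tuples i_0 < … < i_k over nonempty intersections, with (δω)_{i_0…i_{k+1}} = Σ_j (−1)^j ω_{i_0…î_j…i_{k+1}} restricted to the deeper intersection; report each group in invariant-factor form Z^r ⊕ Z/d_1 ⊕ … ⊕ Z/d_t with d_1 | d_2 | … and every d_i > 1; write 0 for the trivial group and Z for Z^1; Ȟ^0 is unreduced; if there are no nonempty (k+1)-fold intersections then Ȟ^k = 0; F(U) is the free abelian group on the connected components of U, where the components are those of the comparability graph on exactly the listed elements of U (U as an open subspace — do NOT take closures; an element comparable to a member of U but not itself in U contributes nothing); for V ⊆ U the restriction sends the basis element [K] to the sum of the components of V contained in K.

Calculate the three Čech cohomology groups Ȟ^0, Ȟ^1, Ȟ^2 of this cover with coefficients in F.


Ȟ^0(U;F) ≅ Z; Ȟ^1(U;F) ≅ Z^2; Ȟ^2(U;F) ≅ 0

nonempty intersections:
  U1={{b},{d},{e},{a,b},{a,d},{b,e},{b,f},{c,d},{c,e},{d,e},{d,f},{e,f},{a,d,f},{c,d,e}} U2={{f},{a,f},{b,f},{d,f},{e,f},{a,d,f}} U3={{a},{b},{f},{a,b},{a,d},{a,f},{b,e},{b,f},{d,f},{e,f},{a,d,f}} U4={{c},{e},{f},{a,f},{b,e},{b,f},{c,d},{c,e},{d,e},{d,f},{e,f},{a,d,f},{c,d,e}} U5={{d},{a,d},{c,d},{d,e},{d,f},{a,d,f},{c,d,e}} U6={{c},{d},{e},{a,d},{b,e},{c,d},{c,e},{d,e},{d,f},{e,f},{a,d,f},{c,d,e}}
  U12={{b,f},{d,f},{e,f},{a,d,f}} U13={{b},{a,b},{a,d},{b,e},{b,f},{d,f},{e,f},{a,d,f}} U14={{e},{b,e},{b,f},{c,d},{c,e},{d,e},{d,f},{e,f},{a,d,f},{c,d,e}} U15={{d},{a,d},{c,d},{d,e},{d,f},{a,d,f},{c,d,e}} U16={{d},{e},{a,d},{b,e},{c,d},{c,e},{d,e},{d,f},{e,f},{a,d,f},{c,d,e}} U23={{f},{a,f},{b,f},{d,f},{e,f},{a,d,f}} U24={{f},{a,f},{b,f},{d,f},{e,f},{a,d,f}} U25={{d,f},{a,d,f}} U26={{d,f},{e,f},{a,d,f}} U34={{f},{a,f},{b,e},{b,f},{d,f},{e,f},{a,d,f}} U35={{a,d},{d,f},{a,d,f}} U36={{a,d},{b,e},{d,f},{e,f},{a,d,f}} U45={{c,d},{d,e},{d,f},{a,d,f},{c,d,e}} U46={{c},{e},{b,e},{c,d},{c,e},{d,e},{d,f},{e,f},{a,d,f},{c,d,e}} U56={{d},{a,d},{c,d},{d,e},{d,f},{a,d,f},{c,d,e}}
  U123={{b,f},{d,f},{e,f},{a,d,f}} U124={{b,f},{d,f},{e,f},{a,d,f}} U125={{d,f},{a,d,f}} U126={{d,f},{e,f},{a,d,f}} U134={{b,e},{b,f},{d,f},{e,f},{a,d,f}} U135={{a,d},{d,f},{a,d,f}} U136={{a,d},{b,e},{d,f},{e,f},{a,d,f}} U145={{c,d},{d,e},{d,f},{a,d,f},{c,d,e}} U146={{e},{b,e},{c,d},{c,e},{d,e},{d,f},{e,f},{a,d,f},{c,d,e}} U156={{d},{a,d},{c,d},{d,e},{d,f},{a,d,f},{c,d,e}} U234={{f},{a,f},{b,f},{d,f},{e,f},{a,d,f}} U235={{d,f},{a,d,f}} U236={{d,f},{e,f},{a,d,f}} U245={{d,f},{a,d,f}} U246={{d,f},{e,f},{a,d,f}} U256={{d,f},{a,d,f}} U345={{d,f},{a,d,f}} U346={{b,e},{d,f},{e,f},{a,d,f}} U356={{a,d},{d,f},{a,d,f}} U456={{c,d},{d,e},{d,f},{a,d,f},{c,d,e}}
  U1234={{b,f},{d,f},{e,f},{a,d,f}} U1235={{d,f},{a,d,f}} U1236={{d,f},{e,f},{a,d,f}} U1245={{d,f},{a,d,f}} U1246={{d,f},{e,f},{a,d,f}} U1256={{d,f},{a,d,f}} U1345={{d,f},{a,d,f}} U1346={{b,e},{d,f},{e,f},{a,d,f}} U1356={{a,d},{d,f},{a,d,f}} U1456={{c,d},{d,e},{d,f},{a,d,f},{c,d,e}} U2345={{d,f},{a,d,f}} U2346={{d,f},{e,f},{a,d,f}} U2356={{d,f},{a,d,f}} U2456={{d,f},{a,d,f}} U3456={{d,f},{a,d,f}}
  U12345={{d,f},{a,d,f}} U12346={{d,f},{e,f},{a,d,f}} U12356={{d,f},{a,d,f}} U12456={{d,f},{a,d,f}} U13456={{d,f},{a,d,f}} U23456={{d,f},{a,d,f}}
  U123456={{d,f},{a,d,f}}
components per intersection:
  U1: {{b},{d},{e},{a,b},{a,d},{b,e},{b,f},{c,d},{c,e},{d,e},{d,f},{e,f},{a,d,f},{c,d,e}}
  U2: {{f},{a,f},{b,f},{d,f},{e,f},{a,d,f}}
  U3: {{a},{b},{f},{a,b},{a,d},{a,f},{b,e},{b,f},{d,f},{e,f},{a,d,f}}
  U4: {{c},{e},{f},{a,f},{b,e},{b,f},{c,d},{c,e},{d,e},{d,f},{e,f},{a,d,f},{c,d,e}}
  U5: {{d},{a,d},{c,d},{d,e},{d,f},{a,d,f},{c,d,e}}
  U6: {{c},{d},{e},{a,d},{b,e},{c,d},{c,e},{d,e},{d,f},{e,f},{a,d,f},{c,d,e}}
  U12: {{b,f}} {{d,f},{a,d,f}} {{e,f}}
  U13: {{b},{a,b},{b,e},{b,f}} {{a,d},{d,f},{a,d,f}} {{e,f}}
  U14: {{e},{b,e},{c,d},{c,e},{d,e},{e,f},{c,d,e}} {{b,f}} {{d,f},{a,d,f}}
  U15: {{d},{a,d},{c,d},{d,e},{d,f},{a,d,f},{c,d,e}}
  U16: {{d},{e},{a,d},{b,e},{c,d},{c,e},{d,e},{d,f},{e,f},{a,d,f},{c,d,e}}
  U23: {{f},{a,f},{b,f},{d,f},{e,f},{a,d,f}}
  U24: {{f},{a,f},{b,f},{d,f},{e,f},{a,d,f}}
  U25: {{d,f},{a,d,f}}
  U26: {{d,f},{a,d,f}} {{e,f}}
  U34: {{f},{a,f},{b,f},{d,f},{e,f},{a,d,f}} {{b,e}}
  U35: {{a,d},{d,f},{a,d,f}}
  U36: {{a,d},{d,f},{a,d,f}} {{b,e}} {{e,f}}
  U45: {{c,d},{d,e},{c,d,e}} {{d,f},{a,d,f}}
  U46: {{c},{e},{b,e},{c,d},{c,e},{d,e},{e,f},{c,d,e}} {{d,f},{a,d,f}}
  U56: {{d},{a,d},{c,d},{d,e},{d,f},{a,d,f},{c,d,e}}
  U123: {{b,f}} {{d,f},{a,d,f}} {{e,f}}
  U124: {{b,f}} {{d,f},{a,d,f}} {{e,f}}
  U125: {{d,f},{a,d,f}}
  U126: {{d,f},{a,d,f}} {{e,f}}
  U134: {{b,e}} {{b,f}} {{d,f},{a,d,f}} {{e,f}}
  U135: {{a,d},{d,f},{a,d,f}}
  U136: {{a,d},{d,f},{a,d,f}} {{b,e}} {{e,f}}
  U145: {{c,d},{d,e},{c,d,e}} {{d,f},{a,d,f}}
  U146: {{e},{b,e},{c,d},{c,e},{d,e},{e,f},{c,d,e}} {{d,f},{a,d,f}}
  U156: {{d},{a,d},{c,d},{d,e},{d,f},{a,d,f},{c,d,e}}
  U234: {{f},{a,f},{b,f},{d,f},{e,f},{a,d,f}}
  U235: {{d,f},{a,d,f}}
  U236: {{d,f},{a,d,f}} {{e,f}}
  U245: {{d,f},{a,d,f}}
  U246: {{d,f},{a,d,f}} {{e,f}}
  U256: {{d,f},{a,d,f}}
  U345: {{d,f},{a,d,f}}
  U346: {{b,e}} {{d,f},{a,d,f}} {{e,f}}
  U356: {{a,d},{d,f},{a,d,f}}
  U456: {{c,d},{d,e},{c,d,e}} {{d,f},{a,d,f}}
  U1234: {{b,f}} {{d,f},{a,d,f}} {{e,f}}
  U1235: {{d,f},{a,d,f}}
  U1236: {{d,f},{a,d,f}} {{e,f}}
  U1245: {{d,f},{a,d,f}}
  U1246: {{d,f},{a,d,f}} {{e,f}}
  U1256: {{d,f},{a,d,f}}
  U1345: {{d,f},{a,d,f}}
  U1346: {{b,e}} {{d,f},{a,d,f}} {{e,f}}
  U1356: {{a,d},{d,f},{a,d,f}}
  U1456: {{c,d},{d,e},{c,d,e}} {{d,f},{a,d,f}}
  U2345: {{d,f},{a,d,f}}
  U2346: {{d,f},{a,d,f}} {{e,f}}
  U2356: {{d,f},{a,d,f}}
  U2456: {{d,f},{a,d,f}}
  U3456: {{d,f},{a,d,f}}
  U12345: {{d,f},{a,d,f}}
  U12346: {{d,f},{a,d,f}} {{e,f}}
  U12356: {{d,f},{a,d,f}}
  U12456: {{d,f},{a,d,f}}
  U13456: {{d,f},{a,d,f}}
  U23456: {{d,f},{a,d,f}}
  U123456: {{d,f},{a,d,f}}
C dims 6,27,37,23; δ0: rk 5, SNF 1^5; δ1: rk 20, SNF 1^20; δ2: rk 17, SNF 1^17
Ȟ^0: (6−5)−0=1 ⇒ Z
Ȟ^1: (27−20)−5=2 ⇒ Z^2
Ȟ^2: (37−17)−20=0 ⇒ 0


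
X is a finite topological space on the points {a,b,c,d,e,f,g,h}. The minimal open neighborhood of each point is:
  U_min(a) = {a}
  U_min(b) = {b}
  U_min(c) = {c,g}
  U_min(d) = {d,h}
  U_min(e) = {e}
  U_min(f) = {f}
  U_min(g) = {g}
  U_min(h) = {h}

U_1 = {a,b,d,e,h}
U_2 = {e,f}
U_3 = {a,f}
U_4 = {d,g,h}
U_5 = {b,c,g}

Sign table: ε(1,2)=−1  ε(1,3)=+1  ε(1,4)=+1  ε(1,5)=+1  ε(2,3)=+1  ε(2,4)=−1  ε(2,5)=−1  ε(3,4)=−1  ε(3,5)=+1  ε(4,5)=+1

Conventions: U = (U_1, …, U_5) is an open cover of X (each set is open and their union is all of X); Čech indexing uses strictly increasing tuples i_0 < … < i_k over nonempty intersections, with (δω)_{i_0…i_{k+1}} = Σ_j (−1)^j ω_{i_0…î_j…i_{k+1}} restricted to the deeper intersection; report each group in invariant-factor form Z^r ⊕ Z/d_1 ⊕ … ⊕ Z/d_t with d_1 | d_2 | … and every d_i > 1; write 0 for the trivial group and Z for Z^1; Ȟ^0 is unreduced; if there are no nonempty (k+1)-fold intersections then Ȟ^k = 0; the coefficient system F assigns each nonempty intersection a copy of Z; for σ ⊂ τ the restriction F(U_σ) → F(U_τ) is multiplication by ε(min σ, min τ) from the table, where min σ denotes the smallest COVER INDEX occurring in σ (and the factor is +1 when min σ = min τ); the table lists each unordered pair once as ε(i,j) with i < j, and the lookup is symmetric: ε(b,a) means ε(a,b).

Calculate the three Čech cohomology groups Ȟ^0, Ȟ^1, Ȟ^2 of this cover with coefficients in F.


cover nerve:
  U12={e} U13={a} U14={d,h} U15={b} U23={f} U45={g}
C dims 5,6; δ0: rk 5, SNF 1^4·2
Ȟ^0: (5−5)−0=0 ⇒ 0
Ȟ^1: (6−0)−5=1 plus torsion [2] ⇒ Z ⊕ Z/2
Ȟ^2: (0−0)−0=0 ⇒ 0

Ȟ^0 ≅ 0, Ȟ^1 ≅ Z ⊕ Z/2, Ȟ^2 ≅ 0
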